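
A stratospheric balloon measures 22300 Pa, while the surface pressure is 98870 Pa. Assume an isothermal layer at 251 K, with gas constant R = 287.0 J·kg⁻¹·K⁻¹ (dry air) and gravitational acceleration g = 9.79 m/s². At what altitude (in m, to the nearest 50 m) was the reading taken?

Scale height: H = RT/g = 287.0 × 251 / 9.79 = 7358.2 m.
Invert the barometric formula: z = H ln(P₀/P).
P₀/P = 98870/22300 = 4.4336; ln(4.4336) = 1.4892.
z = 7358.2 × 1.4892 = 10958 m.

z ≈ 10950 m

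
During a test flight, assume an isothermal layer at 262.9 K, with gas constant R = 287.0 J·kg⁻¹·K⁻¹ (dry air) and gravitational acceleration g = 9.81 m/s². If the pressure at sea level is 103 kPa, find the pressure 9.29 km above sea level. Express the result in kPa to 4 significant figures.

Scale height: H = RT/g = 287.0 × 262.9 / 9.81 = 7691.4 m.
Barometric formula: P = P₀ exp(−z/H).
z/H = 9290.0/7691.4 = 1.2078; exp(−1.2078) = 0.29885.
P = 103 × 0.29885 = 30.782 kPa.

P ≈ 30.78 kPa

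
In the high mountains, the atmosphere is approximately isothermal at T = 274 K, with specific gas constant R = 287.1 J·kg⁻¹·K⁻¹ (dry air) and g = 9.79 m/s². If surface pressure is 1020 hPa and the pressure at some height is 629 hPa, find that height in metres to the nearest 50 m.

Scale height: H = RT/g = 287.1 × 274 / 9.79 = 8035.3 m.
Invert the barometric formula: z = H ln(P₀/P).
P₀/P = 1020/629 = 1.6216; ln(1.6216) = 0.48341.
z = 8035.3 × 0.48341 = 3884.3 m.

z ≈ 3900 m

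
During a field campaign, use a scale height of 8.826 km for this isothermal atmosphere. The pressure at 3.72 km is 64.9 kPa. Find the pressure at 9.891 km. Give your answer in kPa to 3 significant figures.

Between two levels, P₂ = P₁ exp(−Δz/H) with Δz = z₂ − z₁.
Δz = 9891.0 − 3720.0 = 6171.0 m; Δz/H = 6171.0/8826.0 = 0.69918.
P₂ = 64.9 × exp(−0.69918) = 64.9 × 0.49699 = 32.255 kPa.

P ≈ 32.3 kPa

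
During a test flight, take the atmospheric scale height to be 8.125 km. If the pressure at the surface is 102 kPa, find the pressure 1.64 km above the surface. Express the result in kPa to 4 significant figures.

P ≈ 83.36 kPa

Barometric formula: P = P₀ exp(−z/H).
z/H = 1640.0/8125.0 = 0.20185; exp(−0.20185) = 0.81722.
P = 102 × 0.81722 = 83.356 kPa.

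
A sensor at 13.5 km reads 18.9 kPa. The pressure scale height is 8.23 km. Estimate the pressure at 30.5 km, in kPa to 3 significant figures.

Between two levels, P₂ = P₁ exp(−Δz/H) with Δz = z₂ − z₁.
Δz = 30500 − 13500 = 17000 m; Δz/H = 17000/8230.0 = 2.0656.
P₂ = 18.9 × exp(−2.0656) = 18.9 × 0.12674 = 2.3954 kPa.

P ≈ 2.40 kPa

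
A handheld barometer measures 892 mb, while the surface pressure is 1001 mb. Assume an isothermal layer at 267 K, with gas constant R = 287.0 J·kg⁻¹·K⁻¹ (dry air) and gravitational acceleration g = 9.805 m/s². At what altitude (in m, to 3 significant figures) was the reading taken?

Scale height: H = RT/g = 287.0 × 267 / 9.805 = 7815.3 m.
Invert the barometric formula: z = H ln(P₀/P).
P₀/P = 1001/892 = 1.1222; ln(1.1222) = 0.11529.
z = 7815.3 × 0.11529 = 901.03 m.

z ≈ 901 m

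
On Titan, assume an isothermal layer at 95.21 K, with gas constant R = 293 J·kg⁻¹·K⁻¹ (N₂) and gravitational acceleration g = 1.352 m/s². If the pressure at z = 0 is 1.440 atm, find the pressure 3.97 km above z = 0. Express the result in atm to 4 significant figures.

P ≈ 1.188 atm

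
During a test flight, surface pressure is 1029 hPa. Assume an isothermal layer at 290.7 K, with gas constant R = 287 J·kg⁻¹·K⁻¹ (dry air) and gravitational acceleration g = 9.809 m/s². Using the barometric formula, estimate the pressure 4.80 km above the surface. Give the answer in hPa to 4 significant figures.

P ≈ 585.2 hPa

Scale height: H = RT/g = 287 × 290.7 / 9.809 = 8505.5 m.
Barometric formula: P = P₀ exp(−z/H).
z/H = 4800.0/8505.5 = 0.56434; exp(−0.56434) = 0.56874.
P = 1029 × 0.56874 = 585.23 hPa.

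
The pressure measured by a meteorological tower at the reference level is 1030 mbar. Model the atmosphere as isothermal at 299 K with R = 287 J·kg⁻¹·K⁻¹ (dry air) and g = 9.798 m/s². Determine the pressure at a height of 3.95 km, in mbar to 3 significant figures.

P ≈ 656 mbar

Scale height: H = RT/g = 287 × 299 / 9.798 = 8758.2 m.
Barometric formula: P = P₀ exp(−z/H).
z/H = 3950.0/8758.2 = 0.45101; exp(−0.45101) = 0.63698.
P = 1030 × 0.63698 = 656.09 mbar.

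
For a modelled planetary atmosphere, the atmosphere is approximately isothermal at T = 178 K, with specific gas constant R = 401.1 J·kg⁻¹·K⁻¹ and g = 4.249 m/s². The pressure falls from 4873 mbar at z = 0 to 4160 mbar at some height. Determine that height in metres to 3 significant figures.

z ≈ 2660 m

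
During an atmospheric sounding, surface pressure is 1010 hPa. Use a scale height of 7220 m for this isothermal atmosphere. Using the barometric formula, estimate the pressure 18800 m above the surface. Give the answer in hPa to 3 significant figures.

P ≈ 74.7 hPa

Barometric formula: P = P₀ exp(−z/H).
z/H = 18800/7220.0 = 2.6039; exp(−2.6039) = 0.073984.
P = 1010 × 0.073984 = 74.724 hPa.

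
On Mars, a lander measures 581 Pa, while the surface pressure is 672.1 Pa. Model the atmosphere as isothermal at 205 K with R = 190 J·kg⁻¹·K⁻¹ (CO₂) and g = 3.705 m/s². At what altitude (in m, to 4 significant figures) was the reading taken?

z ≈ 1531 m

Scale height: H = RT/g = 190 × 205 / 3.705 = 10513 m.
Invert the barometric formula: z = H ln(P₀/P).
P₀/P = 672.1/581 = 1.1568; ln(1.1568) = 0.14566.
z = 10513 × 0.14566 = 1531.3 m.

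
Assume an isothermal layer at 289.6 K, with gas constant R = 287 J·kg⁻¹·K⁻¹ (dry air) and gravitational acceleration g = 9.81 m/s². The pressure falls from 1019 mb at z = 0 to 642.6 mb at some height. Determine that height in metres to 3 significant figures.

z ≈ 3910 m

Scale height: H = RT/g = 287 × 289.6 / 9.81 = 8472.5 m.
Invert the barometric formula: z = H ln(P₀/P).
P₀/P = 1019/642.6 = 1.5857; ln(1.5857) = 0.46103.
z = 8472.5 × 0.46103 = 3906.1 m.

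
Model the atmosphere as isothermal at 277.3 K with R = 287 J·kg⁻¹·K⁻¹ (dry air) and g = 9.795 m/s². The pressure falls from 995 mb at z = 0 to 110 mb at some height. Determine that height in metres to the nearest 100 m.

z ≈ 17900 m

Scale height: H = RT/g = 287 × 277.3 / 9.795 = 8125.1 m.
Invert the barometric formula: z = H ln(P₀/P).
P₀/P = 995/110 = 9.0455; ln(9.0455) = 2.2023.
z = 8125.1 × 2.2023 = 17894 m.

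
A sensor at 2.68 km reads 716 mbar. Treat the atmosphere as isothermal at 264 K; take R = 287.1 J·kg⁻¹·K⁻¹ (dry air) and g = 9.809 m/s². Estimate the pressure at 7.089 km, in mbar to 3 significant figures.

P ≈ 405 mbar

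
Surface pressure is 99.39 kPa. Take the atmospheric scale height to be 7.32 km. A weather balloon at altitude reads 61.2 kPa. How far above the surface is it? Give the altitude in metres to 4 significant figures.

z ≈ 3549 m

Invert the barometric formula: z = H ln(P₀/P).
P₀/P = 99.39/61.2 = 1.6240; ln(1.6240) = 0.48489.
z = 7320.0 × 0.48489 = 3549.4 m.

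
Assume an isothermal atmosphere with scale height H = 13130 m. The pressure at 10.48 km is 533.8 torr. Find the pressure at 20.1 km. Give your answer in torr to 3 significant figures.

P ≈ 257 torr

Between two levels, P₂ = P₁ exp(−Δz/H) with Δz = z₂ − z₁.
Δz = 20100 − 10480 = 9620.0 m; Δz/H = 9620.0/13130 = 0.73267.
P₂ = 533.8 × exp(−0.73267) = 533.8 × 0.48062 = 256.55 torr.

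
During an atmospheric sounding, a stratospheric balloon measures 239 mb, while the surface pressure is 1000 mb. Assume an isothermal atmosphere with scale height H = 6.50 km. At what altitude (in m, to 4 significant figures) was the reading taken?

z ≈ 9303 m

Invert the barometric formula: z = H ln(P₀/P).
P₀/P = 1000/239 = 4.1841; ln(4.1841) = 1.4313.
z = 6500.0 × 1.4313 = 9303.5 m.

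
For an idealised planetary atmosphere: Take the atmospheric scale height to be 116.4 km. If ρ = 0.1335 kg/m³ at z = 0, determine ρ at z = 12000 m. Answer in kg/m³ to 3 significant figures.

ρ ≈ 0.120 kg/m³

In an isothermal atmosphere, density decays like pressure: ρ = ρ₀ exp(−z/H).
z/H = 12000/116400 = 0.10309; exp(−0.10309) = 0.90205.
ρ = 0.1335 × 0.90205 = 0.12042 kg/m³.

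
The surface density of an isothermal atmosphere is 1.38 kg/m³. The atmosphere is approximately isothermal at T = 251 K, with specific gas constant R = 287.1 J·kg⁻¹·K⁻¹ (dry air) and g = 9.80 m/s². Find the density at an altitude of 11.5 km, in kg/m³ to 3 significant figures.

Scale height: H = RT/g = 287.1 × 251 / 9.80 = 7353.3 m.
In an isothermal atmosphere, density decays like pressure: ρ = ρ₀ exp(−z/H).
z/H = 11500/7353.3 = 1.5639; exp(−1.5639) = 0.20932.
ρ = 1.38 × 0.20932 = 0.28886 kg/m³.

ρ ≈ 0.289 kg/m³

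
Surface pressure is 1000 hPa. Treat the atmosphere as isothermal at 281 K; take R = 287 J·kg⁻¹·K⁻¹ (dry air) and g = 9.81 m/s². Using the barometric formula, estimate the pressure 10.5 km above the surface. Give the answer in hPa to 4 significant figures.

Scale height: H = RT/g = 287 × 281 / 9.81 = 8220.9 m.
Barometric formula: P = P₀ exp(−z/H).
z/H = 10500/8220.9 = 1.2772; exp(−1.2772) = 0.27882.
P = 1000 × 0.27882 = 278.82 hPa.

P ≈ 278.8 hPa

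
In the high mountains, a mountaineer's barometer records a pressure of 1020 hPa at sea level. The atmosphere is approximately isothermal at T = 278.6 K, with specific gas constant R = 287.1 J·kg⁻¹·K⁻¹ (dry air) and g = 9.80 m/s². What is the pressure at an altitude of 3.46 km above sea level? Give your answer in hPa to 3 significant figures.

P ≈ 668 hPa

Scale height: H = RT/g = 287.1 × 278.6 / 9.80 = 8161.8 m.
Barometric formula: P = P₀ exp(−z/H).
z/H = 3460.0/8161.8 = 0.42393; exp(−0.42393) = 0.65447.
P = 1020 × 0.65447 = 667.56 hPa.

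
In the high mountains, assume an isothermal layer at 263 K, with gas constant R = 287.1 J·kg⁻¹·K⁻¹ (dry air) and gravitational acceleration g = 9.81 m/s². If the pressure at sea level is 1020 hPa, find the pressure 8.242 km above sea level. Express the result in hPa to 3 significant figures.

Scale height: H = RT/g = 287.1 × 263 / 9.81 = 7697.0 m.
Barometric formula: P = P₀ exp(−z/H).
z/H = 8242.0/7697.0 = 1.0708; exp(−1.0708) = 0.34273.
P = 1020 × 0.34273 = 349.58 hPa.

P ≈ 350 hPa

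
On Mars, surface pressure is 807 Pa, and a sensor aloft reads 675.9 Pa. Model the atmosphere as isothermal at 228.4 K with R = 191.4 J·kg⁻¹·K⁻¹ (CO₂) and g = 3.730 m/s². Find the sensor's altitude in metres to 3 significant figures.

Scale height: H = RT/g = 191.4 × 228.4 / 3.730 = 11720 m.
Invert the barometric formula: z = H ln(P₀/P).
P₀/P = 807/675.9 = 1.1940; ln(1.1940) = 0.17731.
z = 11720 × 0.17731 = 2078.1 m.

z ≈ 2080 m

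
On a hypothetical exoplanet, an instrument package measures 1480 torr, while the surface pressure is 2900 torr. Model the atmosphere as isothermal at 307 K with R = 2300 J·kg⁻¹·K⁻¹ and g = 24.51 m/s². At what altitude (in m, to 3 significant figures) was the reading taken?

z ≈ 19400 m

Scale height: H = RT/g = 2300 × 307 / 24.51 = 28809 m.
Invert the barometric formula: z = H ln(P₀/P).
P₀/P = 2900/1480 = 1.9595; ln(1.9595) = 0.67269.
z = 28809 × 0.67269 = 19380 m.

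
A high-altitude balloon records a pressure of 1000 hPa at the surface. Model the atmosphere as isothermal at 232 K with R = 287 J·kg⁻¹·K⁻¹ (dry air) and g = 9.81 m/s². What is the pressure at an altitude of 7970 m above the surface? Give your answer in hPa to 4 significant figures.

Scale height: H = RT/g = 287 × 232 / 9.81 = 6787.4 m.
Barometric formula: P = P₀ exp(−z/H).
z/H = 7970.0/6787.4 = 1.1742; exp(−1.1742) = 0.30907.
P = 1000 × 0.30907 = 309.07 hPa.

P ≈ 309.1 hPa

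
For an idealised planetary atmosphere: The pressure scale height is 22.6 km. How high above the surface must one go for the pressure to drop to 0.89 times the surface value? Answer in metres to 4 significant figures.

z ≈ 2634 m

Set P/P₀ = exp(−z/H) = 0.89, so z = −H ln(0.89).
−ln(0.89) = 0.11653; z = 22600 × 0.11653 = 2633.6 m.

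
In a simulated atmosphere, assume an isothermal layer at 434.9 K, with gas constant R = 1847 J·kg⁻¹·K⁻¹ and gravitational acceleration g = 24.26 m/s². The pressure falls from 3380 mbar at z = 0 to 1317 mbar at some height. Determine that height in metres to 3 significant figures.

Scale height: H = RT/g = 1847 × 434.9 / 24.26 = 33110 m.
Invert the barometric formula: z = H ln(P₀/P).
P₀/P = 3380/1317 = 2.5664; ln(2.5664) = 0.94250.
z = 33110 × 0.94250 = 31206 m.

z ≈ 31200 m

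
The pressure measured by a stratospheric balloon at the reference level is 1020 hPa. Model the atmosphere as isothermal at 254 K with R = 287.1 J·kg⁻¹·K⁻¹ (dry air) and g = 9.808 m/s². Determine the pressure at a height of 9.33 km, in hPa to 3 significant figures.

Scale height: H = RT/g = 287.1 × 254 / 9.808 = 7435.1 m.
Barometric formula: P = P₀ exp(−z/H).
z/H = 9330.0/7435.1 = 1.2549; exp(−1.2549) = 0.28510.
P = 1020 × 0.28510 = 290.80 hPa.

P ≈ 291 hPa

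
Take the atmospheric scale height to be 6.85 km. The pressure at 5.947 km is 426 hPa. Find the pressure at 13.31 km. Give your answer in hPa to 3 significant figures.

P ≈ 145 hPa

Between two levels, P₂ = P₁ exp(−Δz/H) with Δz = z₂ − z₁.
Δz = 13310 − 5947.0 = 7363.0 m; Δz/H = 7363.0/6850.0 = 1.0749.
P₂ = 426 × exp(−1.0749) = 426 × 0.34133 = 145.41 hPa.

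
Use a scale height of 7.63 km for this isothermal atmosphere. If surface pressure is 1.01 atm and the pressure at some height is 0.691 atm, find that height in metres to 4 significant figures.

z ≈ 2896 m

Invert the barometric formula: z = H ln(P₀/P).
P₀/P = 1.01/0.691 = 1.4616; ln(1.4616) = 0.37953.
z = 7630.0 × 0.37953 = 2895.8 m.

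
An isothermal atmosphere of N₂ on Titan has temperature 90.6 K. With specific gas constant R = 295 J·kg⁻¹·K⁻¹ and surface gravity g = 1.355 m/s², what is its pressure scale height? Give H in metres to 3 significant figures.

H ≈ 19700 m

The scale height of an isothermal atmosphere is H = RT/g.
H = 295 × 90.6 / 1.355 = 26727/1.355 = 19725 m.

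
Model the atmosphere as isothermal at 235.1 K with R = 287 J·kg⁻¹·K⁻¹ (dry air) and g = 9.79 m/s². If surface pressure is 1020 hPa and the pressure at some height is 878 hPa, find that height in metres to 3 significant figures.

z ≈ 1030 m

Scale height: H = RT/g = 287 × 235.1 / 9.79 = 6892.1 m.
Invert the barometric formula: z = H ln(P₀/P).
P₀/P = 1020/878 = 1.1617; ln(1.1617) = 0.14988.
z = 6892.1 × 0.14988 = 1033.0 m.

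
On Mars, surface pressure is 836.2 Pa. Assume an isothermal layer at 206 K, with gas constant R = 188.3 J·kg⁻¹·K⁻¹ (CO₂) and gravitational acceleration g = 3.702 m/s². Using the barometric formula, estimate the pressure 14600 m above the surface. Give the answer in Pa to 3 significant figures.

P ≈ 208 Pa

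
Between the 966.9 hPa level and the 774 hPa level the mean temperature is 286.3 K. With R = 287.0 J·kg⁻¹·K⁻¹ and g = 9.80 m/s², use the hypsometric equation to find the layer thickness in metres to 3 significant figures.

Hypsometric equation: Δz = (R T̄/g) ln(P₁/P₂).
R T̄/g = 287.0 × 286.3 / 9.80 = 8384.5 m.
ln(966.9/774) = ln(1.2492) = 0.22250.
Δz = 8384.5 × 0.22250 = 1865.6 m.

Δz ≈ 1870 m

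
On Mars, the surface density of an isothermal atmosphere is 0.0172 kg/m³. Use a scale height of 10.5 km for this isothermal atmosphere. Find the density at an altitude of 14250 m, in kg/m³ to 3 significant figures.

ρ ≈ 0.00443 kg/m³

In an isothermal atmosphere, density decays like pressure: ρ = ρ₀ exp(−z/H).
z/H = 14250/10500 = 1.3571; exp(−1.3571) = 0.25741.
ρ = 0.0172 × 0.25741 = 0.0044275 kg/m³.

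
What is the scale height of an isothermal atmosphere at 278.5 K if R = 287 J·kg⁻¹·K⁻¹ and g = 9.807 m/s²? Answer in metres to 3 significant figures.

The scale height of an isothermal atmosphere is H = RT/g.
H = 287 × 278.5 / 9.807 = 79930/9.807 = 8150.3 m.

H ≈ 8150 m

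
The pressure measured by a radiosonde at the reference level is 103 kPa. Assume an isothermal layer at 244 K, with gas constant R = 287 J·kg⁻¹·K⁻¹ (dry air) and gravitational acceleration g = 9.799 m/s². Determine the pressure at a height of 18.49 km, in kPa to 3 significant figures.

Scale height: H = RT/g = 287 × 244 / 9.799 = 7146.4 m.
Barometric formula: P = P₀ exp(−z/H).
z/H = 18490/7146.4 = 2.5873; exp(−2.5873) = 0.075223.
P = 103 × 0.075223 = 7.7480 kPa.

P ≈ 7.75 kPa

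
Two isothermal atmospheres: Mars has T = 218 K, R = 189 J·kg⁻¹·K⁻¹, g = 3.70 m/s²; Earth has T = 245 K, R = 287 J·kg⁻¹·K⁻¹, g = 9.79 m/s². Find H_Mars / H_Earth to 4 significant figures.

H_Mars/H_Earth ≈ 1.550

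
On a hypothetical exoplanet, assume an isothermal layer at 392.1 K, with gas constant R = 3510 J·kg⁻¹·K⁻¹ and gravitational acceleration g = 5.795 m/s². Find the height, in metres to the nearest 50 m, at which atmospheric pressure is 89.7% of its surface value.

z ≈ 25800 m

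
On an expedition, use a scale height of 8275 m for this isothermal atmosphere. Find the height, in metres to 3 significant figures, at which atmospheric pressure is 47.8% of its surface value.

Set P/P₀ = exp(−z/H) = 0.478, so z = −H ln(0.478).
−ln(0.478) = 0.73814; z = 8275.0 × 0.73814 = 6108.1 m.

z ≈ 6110 m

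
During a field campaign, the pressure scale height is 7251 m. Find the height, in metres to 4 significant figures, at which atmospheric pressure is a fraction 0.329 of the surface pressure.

z ≈ 8061 m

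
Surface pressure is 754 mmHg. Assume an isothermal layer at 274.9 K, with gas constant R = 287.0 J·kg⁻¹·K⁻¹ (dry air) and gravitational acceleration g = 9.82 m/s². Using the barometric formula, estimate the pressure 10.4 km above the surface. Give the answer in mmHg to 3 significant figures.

P ≈ 207 mmHg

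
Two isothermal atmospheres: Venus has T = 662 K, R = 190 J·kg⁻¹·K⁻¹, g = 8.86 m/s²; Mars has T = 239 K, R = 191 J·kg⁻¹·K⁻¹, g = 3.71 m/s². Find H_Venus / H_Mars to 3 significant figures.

H_Venus/H_Mars ≈ 1.15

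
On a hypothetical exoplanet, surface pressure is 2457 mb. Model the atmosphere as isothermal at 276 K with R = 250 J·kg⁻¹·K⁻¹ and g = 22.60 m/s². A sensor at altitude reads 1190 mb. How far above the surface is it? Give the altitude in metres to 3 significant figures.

Scale height: H = RT/g = 250 × 276 / 22.60 = 3053.1 m.
Invert the barometric formula: z = H ln(P₀/P).
P₀/P = 2457/1190 = 2.0647; ln(2.0647) = 0.72498.
z = 3053.1 × 0.72498 = 2213.4 m.

z ≈ 2210 m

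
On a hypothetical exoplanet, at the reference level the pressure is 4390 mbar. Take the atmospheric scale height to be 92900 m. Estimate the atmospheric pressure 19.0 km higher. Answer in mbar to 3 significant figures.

P ≈ 3580 mbar

Barometric formula: P = P₀ exp(−z/H).
z/H = 19000/92900 = 0.20452; exp(−0.20452) = 0.81504.
P = 4390 × 0.81504 = 3578.0 mbar.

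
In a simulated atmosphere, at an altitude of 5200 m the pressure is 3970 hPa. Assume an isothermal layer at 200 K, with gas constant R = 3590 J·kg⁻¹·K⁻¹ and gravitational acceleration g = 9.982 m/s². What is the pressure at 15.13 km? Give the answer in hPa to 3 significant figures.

P ≈ 3460 hPa

Scale height: H = RT/g = 3590 × 200 / 9.982 = 71929 m.
Between two levels, P₂ = P₁ exp(−Δz/H) with Δz = z₂ − z₁.
Δz = 15130 − 5200.0 = 9930.0 m; Δz/H = 9930.0/71929 = 0.13805.
P₂ = 3970 × exp(−0.13805) = 3970 × 0.87106 = 3458.1 hPa.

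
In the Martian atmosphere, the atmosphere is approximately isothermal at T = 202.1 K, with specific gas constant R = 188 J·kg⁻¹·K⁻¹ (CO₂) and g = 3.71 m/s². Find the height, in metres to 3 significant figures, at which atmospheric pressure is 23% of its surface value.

z ≈ 15100 m

Scale height: H = RT/g = 188 × 202.1 / 3.71 = 10241 m.
Set P/P₀ = exp(−z/H) = 0.23, so z = −H ln(0.23).
−ln(0.23) = 1.4697; z = 10241 × 1.4697 = 15051 m.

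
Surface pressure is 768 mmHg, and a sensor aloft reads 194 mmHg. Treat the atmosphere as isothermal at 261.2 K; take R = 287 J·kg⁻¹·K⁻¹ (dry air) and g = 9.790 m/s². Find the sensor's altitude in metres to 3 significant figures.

z ≈ 10500 m

Scale height: H = RT/g = 287 × 261.2 / 9.790 = 7657.2 m.
Invert the barometric formula: z = H ln(P₀/P).
P₀/P = 768/194 = 3.9588; ln(3.9588) = 1.3759.
z = 7657.2 × 1.3759 = 10536 m.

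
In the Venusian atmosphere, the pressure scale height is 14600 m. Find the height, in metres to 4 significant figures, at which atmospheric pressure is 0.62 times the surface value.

Set P/P₀ = exp(−z/H) = 0.62, so z = −H ln(0.62).
−ln(0.62) = 0.47804; z = 14600 × 0.47804 = 6979.4 m.

z ≈ 6979 m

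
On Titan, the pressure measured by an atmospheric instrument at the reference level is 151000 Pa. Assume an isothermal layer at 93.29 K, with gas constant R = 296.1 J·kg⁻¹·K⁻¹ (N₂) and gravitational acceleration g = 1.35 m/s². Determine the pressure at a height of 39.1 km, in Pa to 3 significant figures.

Scale height: H = RT/g = 296.1 × 93.29 / 1.35 = 20462 m.
Barometric formula: P = P₀ exp(−z/H).
z/H = 39100/20462 = 1.9109; exp(−1.9109) = 0.14795.
P = 151000 × 0.14795 = 22340 Pa.

P ≈ 22300 Pa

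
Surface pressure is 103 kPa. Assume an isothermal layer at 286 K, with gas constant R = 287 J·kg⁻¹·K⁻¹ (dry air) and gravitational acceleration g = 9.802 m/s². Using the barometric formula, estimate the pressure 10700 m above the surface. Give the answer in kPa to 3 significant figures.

P ≈ 28.7 kPa

Scale height: H = RT/g = 287 × 286 / 9.802 = 8374.0 m.
Barometric formula: P = P₀ exp(−z/H).
z/H = 10700/8374.0 = 1.2778; exp(−1.2778) = 0.27865.
P = 103 × 0.27865 = 28.701 kPa.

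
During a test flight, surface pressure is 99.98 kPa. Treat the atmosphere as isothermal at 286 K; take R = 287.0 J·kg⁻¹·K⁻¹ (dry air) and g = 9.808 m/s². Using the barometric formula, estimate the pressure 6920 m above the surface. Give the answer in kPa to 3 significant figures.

Scale height: H = RT/g = 287.0 × 286 / 9.808 = 8368.9 m.
Barometric formula: P = P₀ exp(−z/H).
z/H = 6920.0/8368.9 = 0.82687; exp(−0.82687) = 0.43742.
P = 99.98 × 0.43742 = 43.733 kPa.

P ≈ 43.7 kPa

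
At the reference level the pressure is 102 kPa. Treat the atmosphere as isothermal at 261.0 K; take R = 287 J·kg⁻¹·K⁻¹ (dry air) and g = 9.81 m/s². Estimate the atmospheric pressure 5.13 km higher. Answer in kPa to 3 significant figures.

P ≈ 52.1 kPa

Scale height: H = RT/g = 287 × 261.0 / 9.81 = 7635.8 m.
Barometric formula: P = P₀ exp(−z/H).
z/H = 5130.0/7635.8 = 0.67184; exp(−0.67184) = 0.51077.
P = 102 × 0.51077 = 52.099 kPa.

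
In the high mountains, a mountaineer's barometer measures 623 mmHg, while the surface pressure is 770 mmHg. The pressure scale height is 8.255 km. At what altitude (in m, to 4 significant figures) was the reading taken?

Invert the barometric formula: z = H ln(P₀/P).
P₀/P = 770/623 = 1.2360; ln(1.2360) = 0.21188.
z = 8255.0 × 0.21188 = 1749.1 m.

z ≈ 1749 m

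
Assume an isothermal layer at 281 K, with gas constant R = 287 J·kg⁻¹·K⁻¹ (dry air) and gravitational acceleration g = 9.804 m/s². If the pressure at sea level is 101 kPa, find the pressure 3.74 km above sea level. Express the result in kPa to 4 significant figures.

Scale height: H = RT/g = 287 × 281 / 9.804 = 8225.9 m.
Barometric formula: P = P₀ exp(−z/H).
z/H = 3740.0/8225.9 = 0.45466; exp(−0.45466) = 0.63466.
P = 101 × 0.63466 = 64.101 kPa.

P ≈ 64.10 kPa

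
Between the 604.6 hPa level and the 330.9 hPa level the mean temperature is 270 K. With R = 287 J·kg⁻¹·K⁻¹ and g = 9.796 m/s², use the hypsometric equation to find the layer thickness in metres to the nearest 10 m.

Hypsometric equation: Δz = (R T̄/g) ln(P₁/P₂).
R T̄/g = 287 × 270 / 9.796 = 7910.4 m.
ln(604.6/330.9) = ln(1.8271) = 0.60273.
Δz = 7910.4 × 0.60273 = 4767.8 m.

Δz ≈ 4770 m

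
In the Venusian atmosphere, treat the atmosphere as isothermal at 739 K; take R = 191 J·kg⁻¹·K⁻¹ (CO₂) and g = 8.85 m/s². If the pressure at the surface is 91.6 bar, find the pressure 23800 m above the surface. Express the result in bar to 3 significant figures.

P ≈ 20.6 bar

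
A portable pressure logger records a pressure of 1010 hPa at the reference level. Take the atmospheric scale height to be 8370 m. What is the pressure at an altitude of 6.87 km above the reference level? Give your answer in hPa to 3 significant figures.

Barometric formula: P = P₀ exp(−z/H).
z/H = 6870.0/8370.0 = 0.82079; exp(−0.82079) = 0.44008.
P = 1010 × 0.44008 = 444.48 hPa.

P ≈ 444 hPa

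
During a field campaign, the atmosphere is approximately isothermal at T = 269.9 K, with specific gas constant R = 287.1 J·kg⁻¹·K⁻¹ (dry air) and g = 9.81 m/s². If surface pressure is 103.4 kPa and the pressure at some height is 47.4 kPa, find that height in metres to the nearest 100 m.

z ≈ 6200 m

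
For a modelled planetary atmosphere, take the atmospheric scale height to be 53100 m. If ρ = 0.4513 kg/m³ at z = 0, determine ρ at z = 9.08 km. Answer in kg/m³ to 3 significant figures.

In an isothermal atmosphere, density decays like pressure: ρ = ρ₀ exp(−z/H).
z/H = 9080.0/53100 = 0.17100; exp(−0.17100) = 0.84282.
ρ = 0.4513 × 0.84282 = 0.38036 kg/m³.

ρ ≈ 0.380 kg/m³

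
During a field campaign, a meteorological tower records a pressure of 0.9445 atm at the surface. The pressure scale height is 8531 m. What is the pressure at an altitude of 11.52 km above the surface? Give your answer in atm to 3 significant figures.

Barometric formula: P = P₀ exp(−z/H).
z/H = 11520/8531.0 = 1.3504; exp(−1.3504) = 0.25914.
P = 0.9445 × 0.25914 = 0.24476 atm.

P ≈ 0.245 atm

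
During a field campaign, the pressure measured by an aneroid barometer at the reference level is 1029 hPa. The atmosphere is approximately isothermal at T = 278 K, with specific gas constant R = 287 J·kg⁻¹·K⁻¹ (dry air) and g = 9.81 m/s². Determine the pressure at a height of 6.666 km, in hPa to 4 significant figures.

P ≈ 453.4 hPa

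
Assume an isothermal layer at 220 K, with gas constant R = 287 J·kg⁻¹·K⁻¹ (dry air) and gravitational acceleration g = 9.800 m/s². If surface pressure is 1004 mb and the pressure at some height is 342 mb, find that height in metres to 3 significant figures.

z ≈ 6940 m

Scale height: H = RT/g = 287 × 220 / 9.800 = 6442.9 m.
Invert the barometric formula: z = H ln(P₀/P).
P₀/P = 1004/342 = 2.9357; ln(2.9357) = 1.0769.
z = 6442.9 × 1.0769 = 6938.4 m.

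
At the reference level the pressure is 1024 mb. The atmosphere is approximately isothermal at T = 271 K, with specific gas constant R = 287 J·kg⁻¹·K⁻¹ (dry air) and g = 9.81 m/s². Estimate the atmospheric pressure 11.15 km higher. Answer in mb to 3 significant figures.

Scale height: H = RT/g = 287 × 271 / 9.81 = 7928.3 m.
Barometric formula: P = P₀ exp(−z/H).
z/H = 11150/7928.3 = 1.4064; exp(−1.4064) = 0.24502.
P = 1024 × 0.24502 = 250.90 mb.

P ≈ 251 mb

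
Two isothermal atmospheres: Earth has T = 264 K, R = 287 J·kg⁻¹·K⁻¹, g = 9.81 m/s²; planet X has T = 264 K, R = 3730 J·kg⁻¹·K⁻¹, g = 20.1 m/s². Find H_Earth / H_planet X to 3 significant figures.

H_Earth/H_planet X ≈ 0.158

H = RT/g for each body.
H_Earth = 287 × 264 / 9.81 = 7723.5 m.
H_planet X = 3730 × 264 / 20.1 = 48991 m.
H_Earth/H_planet X = 7723.5/48991 = 0.15765.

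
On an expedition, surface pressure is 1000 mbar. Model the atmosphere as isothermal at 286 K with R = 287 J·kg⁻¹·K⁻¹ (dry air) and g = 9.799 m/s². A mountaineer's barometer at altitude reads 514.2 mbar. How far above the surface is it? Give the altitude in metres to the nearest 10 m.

z ≈ 5570 m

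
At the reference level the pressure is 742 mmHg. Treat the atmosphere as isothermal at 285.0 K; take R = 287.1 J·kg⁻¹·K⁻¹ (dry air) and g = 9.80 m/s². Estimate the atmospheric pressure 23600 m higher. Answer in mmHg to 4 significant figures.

P ≈ 43.94 mmHg

Scale height: H = RT/g = 287.1 × 285.0 / 9.80 = 8349.3 m.
Barometric formula: P = P₀ exp(−z/H).
z/H = 23600/8349.3 = 2.8266; exp(−2.8266) = 0.059214.
P = 742 × 0.059214 = 43.937 mmHg.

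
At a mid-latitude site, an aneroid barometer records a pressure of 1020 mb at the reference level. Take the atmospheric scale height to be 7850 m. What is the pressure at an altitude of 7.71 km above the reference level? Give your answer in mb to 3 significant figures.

Barometric formula: P = P₀ exp(−z/H).
z/H = 7710.0/7850.0 = 0.98217; exp(−0.98217) = 0.37450.
P = 1020 × 0.37450 = 381.99 mb.

P ≈ 382 mb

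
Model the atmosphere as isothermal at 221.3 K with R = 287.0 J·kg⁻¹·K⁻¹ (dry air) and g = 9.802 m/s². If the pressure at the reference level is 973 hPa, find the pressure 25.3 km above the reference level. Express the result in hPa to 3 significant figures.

Scale height: H = RT/g = 287.0 × 221.3 / 9.802 = 6479.6 m.
Barometric formula: P = P₀ exp(−z/H).
z/H = 25300/6479.6 = 3.9046; exp(−3.9046) = 0.020149.
P = 973 × 0.020149 = 19.605 hPa.

P ≈ 19.6 hPa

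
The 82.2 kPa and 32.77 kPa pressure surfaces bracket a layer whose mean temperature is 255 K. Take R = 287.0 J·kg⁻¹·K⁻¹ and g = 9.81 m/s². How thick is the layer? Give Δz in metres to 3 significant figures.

Δz ≈ 6860 m

Hypsometric equation: Δz = (R T̄/g) ln(P₁/P₂).
R T̄/g = 287.0 × 255 / 9.81 = 7460.2 m.
ln(82.2/32.77) = ln(2.5084) = 0.91965.
Δz = 7460.2 × 0.91965 = 6860.8 m.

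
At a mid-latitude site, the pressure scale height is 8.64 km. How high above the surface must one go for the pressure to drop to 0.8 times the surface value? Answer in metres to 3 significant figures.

Set P/P₀ = exp(−z/H) = 0.8, so z = −H ln(0.8).
−ln(0.8) = 0.22314; z = 8640.0 × 0.22314 = 1927.9 m.

z ≈ 1930 m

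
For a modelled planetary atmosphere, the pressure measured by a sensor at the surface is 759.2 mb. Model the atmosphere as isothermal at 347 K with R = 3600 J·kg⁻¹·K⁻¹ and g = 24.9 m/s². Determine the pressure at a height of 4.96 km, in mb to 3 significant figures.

P ≈ 688 mb

Scale height: H = RT/g = 3600 × 347 / 24.9 = 50169 m.
Barometric formula: P = P₀ exp(−z/H).
z/H = 4960.0/50169 = 0.098866; exp(−0.098866) = 0.90586.
P = 759.2 × 0.90586 = 687.73 mb.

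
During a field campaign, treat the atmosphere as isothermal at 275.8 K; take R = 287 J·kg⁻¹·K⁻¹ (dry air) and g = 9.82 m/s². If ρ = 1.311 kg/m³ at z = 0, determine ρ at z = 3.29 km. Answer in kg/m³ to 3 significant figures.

ρ ≈ 0.872 kg/m³

Scale height: H = RT/g = 287 × 275.8 / 9.82 = 8060.5 m.
In an isothermal atmosphere, density decays like pressure: ρ = ρ₀ exp(−z/H).
z/H = 3290.0/8060.5 = 0.40816; exp(−0.40816) = 0.66487.
ρ = 1.311 × 0.66487 = 0.87164 kg/m³.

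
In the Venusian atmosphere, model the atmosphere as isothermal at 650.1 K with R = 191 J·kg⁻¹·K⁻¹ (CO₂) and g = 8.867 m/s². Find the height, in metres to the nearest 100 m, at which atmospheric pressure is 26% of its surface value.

z ≈ 18900 m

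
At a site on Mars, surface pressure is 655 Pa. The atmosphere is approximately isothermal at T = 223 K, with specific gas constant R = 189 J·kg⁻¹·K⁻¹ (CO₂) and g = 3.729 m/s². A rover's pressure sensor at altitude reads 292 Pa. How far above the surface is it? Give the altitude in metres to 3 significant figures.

z ≈ 9130 m

Scale height: H = RT/g = 189 × 223 / 3.729 = 11302 m.
Invert the barometric formula: z = H ln(P₀/P).
P₀/P = 655/292 = 2.2432; ln(2.2432) = 0.80790.
z = 11302 × 0.80790 = 9130.9 m.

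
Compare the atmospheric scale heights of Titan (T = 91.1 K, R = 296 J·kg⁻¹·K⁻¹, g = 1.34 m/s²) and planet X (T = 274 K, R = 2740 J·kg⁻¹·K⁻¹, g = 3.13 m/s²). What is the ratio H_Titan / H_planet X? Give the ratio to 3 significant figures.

H_Titan/H_planet X ≈ 0.0839

H = RT/g for each body.
H_Titan = 296 × 91.1 / 1.34 = 20124 m.
H_planet X = 2740 × 274 / 3.13 = 239860 m.
H_Titan/H_planet X = 20124/239860 = 0.083899.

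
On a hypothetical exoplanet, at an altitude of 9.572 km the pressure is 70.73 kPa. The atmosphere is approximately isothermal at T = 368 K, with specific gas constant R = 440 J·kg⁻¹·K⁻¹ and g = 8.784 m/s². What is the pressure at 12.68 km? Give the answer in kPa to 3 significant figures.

Scale height: H = RT/g = 440 × 368 / 8.784 = 18434 m.
Between two levels, P₂ = P₁ exp(−Δz/H) with Δz = z₂ − z₁.
Δz = 12680 − 9572.0 = 3108.0 m; Δz/H = 3108.0/18434 = 0.16860.
P₂ = 70.73 × exp(−0.16860) = 70.73 × 0.84485 = 59.756 kPa.

P ≈ 59.8 kPa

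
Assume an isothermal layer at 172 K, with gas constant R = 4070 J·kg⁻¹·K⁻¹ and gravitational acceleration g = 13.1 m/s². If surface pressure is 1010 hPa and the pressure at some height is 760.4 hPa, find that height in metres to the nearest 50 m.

z ≈ 15150 m

Scale height: H = RT/g = 4070 × 172 / 13.1 = 53438 m.
Invert the barometric formula: z = H ln(P₀/P).
P₀/P = 1010/760.4 = 1.3282; ln(1.3282) = 0.28382.
z = 53438 × 0.28382 = 15167 m.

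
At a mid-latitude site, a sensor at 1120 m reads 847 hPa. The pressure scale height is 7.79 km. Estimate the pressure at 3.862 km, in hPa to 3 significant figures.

Between two levels, P₂ = P₁ exp(−Δz/H) with Δz = z₂ − z₁.
Δz = 3862.0 − 1120.0 = 2742.0 m; Δz/H = 2742.0/7790.0 = 0.35199.
P₂ = 847 × exp(−0.35199) = 847 × 0.70329 = 595.69 hPa.

P ≈ 596 hPa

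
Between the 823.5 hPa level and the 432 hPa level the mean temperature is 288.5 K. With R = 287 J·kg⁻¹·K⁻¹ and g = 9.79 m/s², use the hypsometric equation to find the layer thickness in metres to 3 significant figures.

Hypsometric equation: Δz = (R T̄/g) ln(P₁/P₂).
R T̄/g = 287 × 288.5 / 9.79 = 8457.6 m.
ln(823.5/432) = ln(1.9062) = 0.64511.
Δz = 8457.6 × 0.64511 = 5456.1 m.

Δz ≈ 5460 m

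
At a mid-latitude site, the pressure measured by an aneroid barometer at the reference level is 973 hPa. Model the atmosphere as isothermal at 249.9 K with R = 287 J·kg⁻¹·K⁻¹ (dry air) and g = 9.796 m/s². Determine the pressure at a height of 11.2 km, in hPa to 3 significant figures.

Scale height: H = RT/g = 287 × 249.9 / 9.796 = 7321.5 m.
Barometric formula: P = P₀ exp(−z/H).
z/H = 11200/7321.5 = 1.5297; exp(−1.5297) = 0.21660.
P = 973 × 0.21660 = 210.75 hPa.

P ≈ 211 hPa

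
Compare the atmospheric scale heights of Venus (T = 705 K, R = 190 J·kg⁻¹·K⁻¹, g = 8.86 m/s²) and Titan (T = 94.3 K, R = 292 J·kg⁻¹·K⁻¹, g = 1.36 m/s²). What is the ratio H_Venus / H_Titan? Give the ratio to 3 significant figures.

H = RT/g for each body.
H_Venus = 190 × 705 / 8.86 = 15119 m.
H_Titan = 292 × 94.3 / 1.36 = 20247 m.
H_Venus/H_Titan = 15119/20247 = 0.74673.

H_Venus/H_Titan ≈ 0.747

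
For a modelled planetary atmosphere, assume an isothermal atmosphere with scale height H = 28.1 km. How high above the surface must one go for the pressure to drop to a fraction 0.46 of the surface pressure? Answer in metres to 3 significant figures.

Set P/P₀ = exp(−z/H) = 0.46, so z = −H ln(0.46).
−ln(0.46) = 0.77653; z = 28100 × 0.77653 = 21820 m.

z ≈ 21800 m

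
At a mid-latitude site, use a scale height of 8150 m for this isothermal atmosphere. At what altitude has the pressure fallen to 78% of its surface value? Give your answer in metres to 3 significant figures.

z ≈ 2020 m

Set P/P₀ = exp(−z/H) = 0.78, so z = −H ln(0.78).
−ln(0.78) = 0.24846; z = 8150.0 × 0.24846 = 2024.9 m.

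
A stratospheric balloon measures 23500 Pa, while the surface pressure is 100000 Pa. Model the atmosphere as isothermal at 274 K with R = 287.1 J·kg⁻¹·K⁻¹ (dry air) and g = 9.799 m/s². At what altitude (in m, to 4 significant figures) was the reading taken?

z ≈ 11630 m

Scale height: H = RT/g = 287.1 × 274 / 9.799 = 8027.9 m.
Invert the barometric formula: z = H ln(P₀/P).
P₀/P = 100000/23500 = 4.2553; ln(4.2553) = 1.4482.
z = 8027.9 × 1.4482 = 11626 m.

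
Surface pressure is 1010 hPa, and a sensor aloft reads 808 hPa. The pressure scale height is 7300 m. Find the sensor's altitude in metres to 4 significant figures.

z ≈ 1629 m

Invert the barometric formula: z = H ln(P₀/P).
P₀/P = 1010/808 = 1.2500; ln(1.2500) = 0.22314.
z = 7300.0 × 0.22314 = 1628.9 m.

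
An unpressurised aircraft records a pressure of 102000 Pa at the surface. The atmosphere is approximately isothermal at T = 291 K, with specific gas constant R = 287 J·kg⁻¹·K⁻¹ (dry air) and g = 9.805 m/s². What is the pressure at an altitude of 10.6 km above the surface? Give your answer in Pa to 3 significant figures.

Scale height: H = RT/g = 287 × 291 / 9.805 = 8517.8 m.
Barometric formula: P = P₀ exp(−z/H).
z/H = 10600/8517.8 = 1.2445; exp(−1.2445) = 0.28808.
P = 102000 × 0.28808 = 29384 Pa.

P ≈ 29400 Pa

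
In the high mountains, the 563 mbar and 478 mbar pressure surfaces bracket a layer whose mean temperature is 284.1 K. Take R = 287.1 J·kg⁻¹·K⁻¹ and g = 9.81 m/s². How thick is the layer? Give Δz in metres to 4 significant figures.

Δz ≈ 1361 m

Hypsometric equation: Δz = (R T̄/g) ln(P₁/P₂).
R T̄/g = 287.1 × 284.1 / 9.81 = 8314.5 m.
ln(563/478) = ln(1.1778) = 0.16365.
Δz = 8314.5 × 0.16365 = 1360.7 m.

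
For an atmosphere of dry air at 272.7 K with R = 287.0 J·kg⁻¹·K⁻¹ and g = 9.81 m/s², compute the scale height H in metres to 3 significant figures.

H ≈ 7980 m

The scale height of an isothermal atmosphere is H = RT/g.
H = 287.0 × 272.7 / 9.81 = 78265/9.81 = 7978.1 m.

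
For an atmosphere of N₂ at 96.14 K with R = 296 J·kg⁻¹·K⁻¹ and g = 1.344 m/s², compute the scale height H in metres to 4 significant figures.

The scale height of an isothermal atmosphere is H = RT/g.
H = 296 × 96.14 / 1.344 = 28457/1.344 = 21173 m.

H ≈ 21170 m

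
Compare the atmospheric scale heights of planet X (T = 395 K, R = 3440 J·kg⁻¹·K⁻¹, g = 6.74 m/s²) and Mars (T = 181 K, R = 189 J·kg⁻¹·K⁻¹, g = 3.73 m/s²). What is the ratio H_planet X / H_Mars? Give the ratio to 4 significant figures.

H_planet X/H_Mars ≈ 21.98

H = RT/g for each body.
H_planet X = 3440 × 395 / 6.74 = 201600 m.
H_Mars = 189 × 181 / 3.73 = 9171.3 m.
H_planet X/H_Mars = 201600/9171.3 = 21.982.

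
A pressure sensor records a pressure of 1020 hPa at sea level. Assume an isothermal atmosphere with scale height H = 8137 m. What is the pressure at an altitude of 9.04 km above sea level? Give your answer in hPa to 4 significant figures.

P ≈ 335.8 hPa

Barometric formula: P = P₀ exp(−z/H).
z/H = 9040.0/8137.0 = 1.1110; exp(−1.1110) = 0.32923.
P = 1020 × 0.32923 = 335.81 hPa.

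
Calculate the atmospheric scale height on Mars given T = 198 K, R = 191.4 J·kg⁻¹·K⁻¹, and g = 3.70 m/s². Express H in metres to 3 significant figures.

H ≈ 10200 m

The scale height of an isothermal atmosphere is H = RT/g.
H = 191.4 × 198 / 3.70 = 37897/3.70 = 10242 m.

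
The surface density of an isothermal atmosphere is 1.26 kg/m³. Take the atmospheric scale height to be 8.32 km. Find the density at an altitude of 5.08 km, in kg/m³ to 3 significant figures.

ρ ≈ 0.684 kg/m³

In an isothermal atmosphere, density decays like pressure: ρ = ρ₀ exp(−z/H).
z/H = 5080.0/8320.0 = 0.61058; exp(−0.61058) = 0.54304.
ρ = 1.26 × 0.54304 = 0.68423 kg/m³.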